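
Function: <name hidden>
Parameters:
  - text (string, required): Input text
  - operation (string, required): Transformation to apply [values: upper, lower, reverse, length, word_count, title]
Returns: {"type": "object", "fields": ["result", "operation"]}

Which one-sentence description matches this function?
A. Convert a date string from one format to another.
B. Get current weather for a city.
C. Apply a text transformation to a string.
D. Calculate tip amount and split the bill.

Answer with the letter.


Parameters text, operation and return ["result", "operation"] fit: Apply a text transformation to a string.
C


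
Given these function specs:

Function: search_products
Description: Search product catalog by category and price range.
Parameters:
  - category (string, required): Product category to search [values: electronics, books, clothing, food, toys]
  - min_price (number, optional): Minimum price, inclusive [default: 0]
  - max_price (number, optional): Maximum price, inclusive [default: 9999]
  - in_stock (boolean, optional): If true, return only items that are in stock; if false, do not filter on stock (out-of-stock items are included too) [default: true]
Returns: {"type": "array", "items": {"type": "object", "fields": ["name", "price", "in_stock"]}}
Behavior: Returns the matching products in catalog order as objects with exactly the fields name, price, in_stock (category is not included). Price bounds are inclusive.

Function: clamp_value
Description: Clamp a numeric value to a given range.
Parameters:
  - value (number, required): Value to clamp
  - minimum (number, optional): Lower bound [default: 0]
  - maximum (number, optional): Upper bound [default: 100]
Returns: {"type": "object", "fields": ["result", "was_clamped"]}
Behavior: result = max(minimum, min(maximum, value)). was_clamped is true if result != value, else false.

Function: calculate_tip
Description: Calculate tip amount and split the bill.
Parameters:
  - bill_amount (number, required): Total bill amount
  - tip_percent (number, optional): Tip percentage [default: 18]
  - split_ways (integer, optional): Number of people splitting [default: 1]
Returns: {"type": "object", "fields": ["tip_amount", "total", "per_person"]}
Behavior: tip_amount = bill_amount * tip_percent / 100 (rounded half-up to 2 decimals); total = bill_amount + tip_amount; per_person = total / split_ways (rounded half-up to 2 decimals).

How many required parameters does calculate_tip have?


Parameters of calculate_tip: bill_amount (required), tip_percent (optional), split_ways (optional)
Required count:
1


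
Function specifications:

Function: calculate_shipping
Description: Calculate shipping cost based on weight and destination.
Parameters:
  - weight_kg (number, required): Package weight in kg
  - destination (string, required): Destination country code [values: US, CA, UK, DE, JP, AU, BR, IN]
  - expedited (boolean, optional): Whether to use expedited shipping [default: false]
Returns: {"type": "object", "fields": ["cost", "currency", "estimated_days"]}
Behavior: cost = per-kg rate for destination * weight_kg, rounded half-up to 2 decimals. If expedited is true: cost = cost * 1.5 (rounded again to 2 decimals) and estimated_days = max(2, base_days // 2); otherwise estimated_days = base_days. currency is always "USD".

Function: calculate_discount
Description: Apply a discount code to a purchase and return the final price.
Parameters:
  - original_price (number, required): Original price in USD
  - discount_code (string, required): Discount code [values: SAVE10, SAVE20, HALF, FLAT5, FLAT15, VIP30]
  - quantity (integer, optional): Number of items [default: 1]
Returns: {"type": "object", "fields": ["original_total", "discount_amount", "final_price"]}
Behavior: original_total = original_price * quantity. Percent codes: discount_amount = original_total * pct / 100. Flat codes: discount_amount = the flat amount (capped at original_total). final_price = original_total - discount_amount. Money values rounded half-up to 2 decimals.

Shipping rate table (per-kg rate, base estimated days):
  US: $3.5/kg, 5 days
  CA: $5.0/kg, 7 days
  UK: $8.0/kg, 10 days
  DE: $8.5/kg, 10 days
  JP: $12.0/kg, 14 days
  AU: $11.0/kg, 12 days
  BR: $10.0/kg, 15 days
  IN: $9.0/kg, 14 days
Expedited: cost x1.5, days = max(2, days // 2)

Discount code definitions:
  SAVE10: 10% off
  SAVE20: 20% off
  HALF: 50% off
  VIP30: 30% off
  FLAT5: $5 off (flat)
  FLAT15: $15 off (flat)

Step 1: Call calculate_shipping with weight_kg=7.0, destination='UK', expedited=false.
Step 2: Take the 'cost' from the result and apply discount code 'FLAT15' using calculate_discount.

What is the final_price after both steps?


Step 1: calculate_shipping(weight_kg=7.0, destination=UK, expedited=false)
  Rate for UK: $8.0/kg, base 10 days
  cost = 8.0 * 7.0 = 56 -> 56.00
  expedited not set/false: estimated_days = 10
  -> cost = 56.00 USD
Step 2: calculate_discount(original_price=56.0, discount_code=FLAT15, quantity=1)
  original_total = 56.0 * 1 = 56.00
  FLAT15 = $15 flat: discount_amount = min(15.00, 56.00) = 15.00
  final_price = 56.00 - 15.00 = 41.00
  -> final_price = 41.00
$41.00


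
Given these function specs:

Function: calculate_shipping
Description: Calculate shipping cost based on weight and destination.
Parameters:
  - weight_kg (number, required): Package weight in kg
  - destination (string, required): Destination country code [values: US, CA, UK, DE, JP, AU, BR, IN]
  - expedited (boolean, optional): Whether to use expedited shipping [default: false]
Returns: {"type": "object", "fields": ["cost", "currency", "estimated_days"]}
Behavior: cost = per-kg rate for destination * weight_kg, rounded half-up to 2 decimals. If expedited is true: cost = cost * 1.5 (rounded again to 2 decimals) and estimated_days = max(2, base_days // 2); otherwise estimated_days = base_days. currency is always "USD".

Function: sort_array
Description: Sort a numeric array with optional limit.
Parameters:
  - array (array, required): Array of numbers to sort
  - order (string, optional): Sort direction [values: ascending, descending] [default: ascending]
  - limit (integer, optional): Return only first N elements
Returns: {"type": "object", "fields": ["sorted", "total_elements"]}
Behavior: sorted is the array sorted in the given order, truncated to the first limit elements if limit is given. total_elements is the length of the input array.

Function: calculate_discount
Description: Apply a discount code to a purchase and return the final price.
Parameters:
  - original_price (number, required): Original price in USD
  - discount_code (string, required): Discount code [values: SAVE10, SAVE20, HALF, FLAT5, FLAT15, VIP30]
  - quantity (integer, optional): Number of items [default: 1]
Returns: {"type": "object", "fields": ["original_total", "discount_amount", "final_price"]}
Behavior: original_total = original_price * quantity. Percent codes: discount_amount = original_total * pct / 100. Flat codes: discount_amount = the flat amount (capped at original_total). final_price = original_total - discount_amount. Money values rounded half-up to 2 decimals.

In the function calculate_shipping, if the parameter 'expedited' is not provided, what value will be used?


The calculate_shipping spec declares:
  - expedited (boolean, optional): Whether to use expedited shipping [default: false]
Default:
false


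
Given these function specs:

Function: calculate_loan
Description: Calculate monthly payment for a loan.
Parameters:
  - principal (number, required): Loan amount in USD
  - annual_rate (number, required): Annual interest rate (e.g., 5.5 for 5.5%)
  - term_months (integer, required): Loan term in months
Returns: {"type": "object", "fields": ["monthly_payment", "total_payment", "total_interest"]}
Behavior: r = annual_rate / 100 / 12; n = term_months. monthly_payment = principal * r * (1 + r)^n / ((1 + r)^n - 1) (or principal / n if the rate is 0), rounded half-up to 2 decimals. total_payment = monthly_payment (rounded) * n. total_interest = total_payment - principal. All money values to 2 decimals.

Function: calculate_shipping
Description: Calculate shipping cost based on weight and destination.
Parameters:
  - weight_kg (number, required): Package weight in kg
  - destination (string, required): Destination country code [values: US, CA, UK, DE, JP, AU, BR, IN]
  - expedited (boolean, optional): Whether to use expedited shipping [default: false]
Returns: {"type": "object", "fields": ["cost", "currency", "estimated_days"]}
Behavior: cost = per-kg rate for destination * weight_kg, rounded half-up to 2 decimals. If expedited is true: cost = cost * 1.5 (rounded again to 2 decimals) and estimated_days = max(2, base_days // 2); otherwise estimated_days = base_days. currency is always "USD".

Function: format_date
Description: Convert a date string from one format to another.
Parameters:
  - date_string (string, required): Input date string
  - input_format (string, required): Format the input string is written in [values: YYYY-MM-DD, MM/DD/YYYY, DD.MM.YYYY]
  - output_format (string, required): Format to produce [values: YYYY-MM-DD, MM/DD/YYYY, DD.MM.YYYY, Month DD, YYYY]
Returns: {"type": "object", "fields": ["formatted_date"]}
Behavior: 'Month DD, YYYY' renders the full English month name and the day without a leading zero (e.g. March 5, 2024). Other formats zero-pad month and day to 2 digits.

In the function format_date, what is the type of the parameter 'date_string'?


The format_date spec declares:
  - date_string (string, required): Input date string
Type:
string


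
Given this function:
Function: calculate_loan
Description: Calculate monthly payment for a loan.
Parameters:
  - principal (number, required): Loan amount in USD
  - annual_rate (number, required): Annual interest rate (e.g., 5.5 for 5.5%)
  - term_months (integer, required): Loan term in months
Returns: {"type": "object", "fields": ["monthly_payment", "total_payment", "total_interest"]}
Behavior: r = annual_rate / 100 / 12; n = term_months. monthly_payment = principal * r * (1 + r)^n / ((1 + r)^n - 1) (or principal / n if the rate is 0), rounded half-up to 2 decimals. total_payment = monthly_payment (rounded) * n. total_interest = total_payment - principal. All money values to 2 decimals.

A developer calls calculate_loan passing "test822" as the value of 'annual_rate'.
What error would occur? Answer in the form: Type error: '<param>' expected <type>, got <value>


Spec: 'annual_rate' is declared as number; "test822" is a string.
Type error: 'annual_rate' expected number, got "test822"


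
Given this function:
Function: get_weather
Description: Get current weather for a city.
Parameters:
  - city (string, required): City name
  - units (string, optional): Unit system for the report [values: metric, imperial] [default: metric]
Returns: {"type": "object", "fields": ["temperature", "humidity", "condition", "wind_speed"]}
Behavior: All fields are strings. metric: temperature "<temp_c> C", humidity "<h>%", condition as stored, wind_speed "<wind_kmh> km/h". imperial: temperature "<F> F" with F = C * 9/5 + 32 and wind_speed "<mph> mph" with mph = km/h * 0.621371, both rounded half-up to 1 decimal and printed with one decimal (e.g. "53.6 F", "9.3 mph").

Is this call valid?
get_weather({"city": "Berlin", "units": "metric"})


Checking all required parameters present and types match... All valid.
Valid


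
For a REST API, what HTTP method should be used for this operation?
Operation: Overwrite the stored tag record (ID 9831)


GET = read, POST = create, PUT = update/replace, DELETE = remove
This operation is an update/replace.
PUT


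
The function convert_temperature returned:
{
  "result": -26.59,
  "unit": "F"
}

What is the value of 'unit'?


F


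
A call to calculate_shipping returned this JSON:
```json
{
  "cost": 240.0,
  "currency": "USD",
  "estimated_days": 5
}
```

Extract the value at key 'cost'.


240.0


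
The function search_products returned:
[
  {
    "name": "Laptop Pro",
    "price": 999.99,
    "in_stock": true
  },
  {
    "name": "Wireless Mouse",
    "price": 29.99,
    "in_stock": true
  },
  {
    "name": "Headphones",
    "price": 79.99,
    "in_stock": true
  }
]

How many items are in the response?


Items: Laptop Pro, Wireless Mouse, Headphones
3


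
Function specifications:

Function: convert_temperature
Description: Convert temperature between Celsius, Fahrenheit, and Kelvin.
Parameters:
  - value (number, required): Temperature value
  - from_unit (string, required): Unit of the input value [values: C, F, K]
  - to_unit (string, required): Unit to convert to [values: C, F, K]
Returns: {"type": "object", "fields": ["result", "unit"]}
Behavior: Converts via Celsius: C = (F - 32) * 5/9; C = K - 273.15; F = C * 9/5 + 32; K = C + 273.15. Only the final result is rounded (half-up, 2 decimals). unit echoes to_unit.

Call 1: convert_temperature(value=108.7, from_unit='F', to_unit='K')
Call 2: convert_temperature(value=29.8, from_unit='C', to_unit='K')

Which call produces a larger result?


Call 1:
  To C: (108.7 - 32) * 5/9 = 42.611111
  To K: 42.611111 + 273.15 = 315.761111
  Round to 2 decimals: 315.76
  -> 315.76 K
Call 2:
  Input already in C: 29.8
  To K: 29.8 + 273.15 = 302.95
  Round to 2 decimals: 302.95
  -> 302.95 K
Call 1 (315.76 K)


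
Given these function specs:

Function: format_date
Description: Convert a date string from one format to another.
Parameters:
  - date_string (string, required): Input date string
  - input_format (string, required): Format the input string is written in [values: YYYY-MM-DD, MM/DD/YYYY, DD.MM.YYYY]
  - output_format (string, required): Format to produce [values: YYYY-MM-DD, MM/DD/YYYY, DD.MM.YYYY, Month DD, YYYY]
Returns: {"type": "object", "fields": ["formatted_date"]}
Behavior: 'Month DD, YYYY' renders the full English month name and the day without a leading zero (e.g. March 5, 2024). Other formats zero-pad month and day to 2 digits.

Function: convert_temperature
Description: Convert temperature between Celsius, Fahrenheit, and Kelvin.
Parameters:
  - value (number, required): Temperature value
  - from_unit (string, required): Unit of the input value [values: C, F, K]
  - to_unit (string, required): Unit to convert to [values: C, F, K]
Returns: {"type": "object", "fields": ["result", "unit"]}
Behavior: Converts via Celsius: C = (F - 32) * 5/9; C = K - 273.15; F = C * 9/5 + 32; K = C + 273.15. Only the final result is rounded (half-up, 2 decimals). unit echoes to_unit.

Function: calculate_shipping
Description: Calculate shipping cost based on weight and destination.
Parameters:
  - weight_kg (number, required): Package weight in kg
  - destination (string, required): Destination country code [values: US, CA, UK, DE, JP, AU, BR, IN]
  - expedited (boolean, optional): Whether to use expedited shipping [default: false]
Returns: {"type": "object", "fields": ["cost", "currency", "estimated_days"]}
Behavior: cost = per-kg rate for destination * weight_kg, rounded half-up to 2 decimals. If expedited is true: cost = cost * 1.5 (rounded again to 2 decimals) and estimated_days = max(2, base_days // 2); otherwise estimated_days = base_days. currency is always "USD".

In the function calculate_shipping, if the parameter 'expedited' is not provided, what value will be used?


The calculate_shipping spec declares:
  - expedited (boolean, optional): Whether to use expedited shipping [default: false]
Default:
false


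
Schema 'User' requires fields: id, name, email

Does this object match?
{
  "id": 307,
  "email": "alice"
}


Checking required fields...
Missing: name
Invalid - missing required field 'name'


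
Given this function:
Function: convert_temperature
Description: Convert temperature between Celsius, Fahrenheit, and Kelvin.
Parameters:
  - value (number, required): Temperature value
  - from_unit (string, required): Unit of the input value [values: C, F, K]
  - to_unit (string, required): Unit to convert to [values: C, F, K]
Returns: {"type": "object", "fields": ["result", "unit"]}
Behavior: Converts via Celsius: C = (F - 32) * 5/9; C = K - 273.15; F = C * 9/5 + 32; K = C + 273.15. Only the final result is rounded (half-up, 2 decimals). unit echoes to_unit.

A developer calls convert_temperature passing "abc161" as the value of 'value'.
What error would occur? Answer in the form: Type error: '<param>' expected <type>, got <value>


Spec: 'value' is declared as number; "abc161" is a string.
Type error: 'value' expected number, got "abc161"


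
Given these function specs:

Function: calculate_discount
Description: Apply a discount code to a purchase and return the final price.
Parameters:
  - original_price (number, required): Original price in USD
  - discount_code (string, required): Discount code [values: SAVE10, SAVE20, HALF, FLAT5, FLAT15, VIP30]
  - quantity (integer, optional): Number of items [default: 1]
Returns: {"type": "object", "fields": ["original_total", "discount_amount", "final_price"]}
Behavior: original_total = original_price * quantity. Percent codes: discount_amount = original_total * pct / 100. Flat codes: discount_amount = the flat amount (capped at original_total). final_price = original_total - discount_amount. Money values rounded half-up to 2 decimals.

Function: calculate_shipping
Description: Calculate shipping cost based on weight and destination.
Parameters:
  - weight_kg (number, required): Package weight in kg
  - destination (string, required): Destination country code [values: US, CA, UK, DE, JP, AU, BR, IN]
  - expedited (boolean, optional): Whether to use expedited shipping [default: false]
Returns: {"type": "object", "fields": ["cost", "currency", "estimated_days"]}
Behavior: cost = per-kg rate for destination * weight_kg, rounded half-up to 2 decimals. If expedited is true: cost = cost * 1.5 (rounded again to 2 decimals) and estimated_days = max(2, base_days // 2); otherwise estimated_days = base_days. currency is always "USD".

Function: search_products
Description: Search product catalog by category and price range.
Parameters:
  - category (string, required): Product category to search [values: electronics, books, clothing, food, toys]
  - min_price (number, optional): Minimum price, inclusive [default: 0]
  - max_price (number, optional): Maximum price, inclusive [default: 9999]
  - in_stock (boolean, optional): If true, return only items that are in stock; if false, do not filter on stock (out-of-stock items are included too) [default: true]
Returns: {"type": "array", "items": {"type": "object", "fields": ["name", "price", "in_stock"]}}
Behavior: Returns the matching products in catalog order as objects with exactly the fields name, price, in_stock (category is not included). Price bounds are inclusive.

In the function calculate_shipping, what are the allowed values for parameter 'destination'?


The calculate_shipping spec declares:
  - destination (string, required): Destination country code [values: US, CA, UK, DE, JP, AU, BR, IN]
Allowed values:
US, CA, UK, DE, JP, AU, BR, IN


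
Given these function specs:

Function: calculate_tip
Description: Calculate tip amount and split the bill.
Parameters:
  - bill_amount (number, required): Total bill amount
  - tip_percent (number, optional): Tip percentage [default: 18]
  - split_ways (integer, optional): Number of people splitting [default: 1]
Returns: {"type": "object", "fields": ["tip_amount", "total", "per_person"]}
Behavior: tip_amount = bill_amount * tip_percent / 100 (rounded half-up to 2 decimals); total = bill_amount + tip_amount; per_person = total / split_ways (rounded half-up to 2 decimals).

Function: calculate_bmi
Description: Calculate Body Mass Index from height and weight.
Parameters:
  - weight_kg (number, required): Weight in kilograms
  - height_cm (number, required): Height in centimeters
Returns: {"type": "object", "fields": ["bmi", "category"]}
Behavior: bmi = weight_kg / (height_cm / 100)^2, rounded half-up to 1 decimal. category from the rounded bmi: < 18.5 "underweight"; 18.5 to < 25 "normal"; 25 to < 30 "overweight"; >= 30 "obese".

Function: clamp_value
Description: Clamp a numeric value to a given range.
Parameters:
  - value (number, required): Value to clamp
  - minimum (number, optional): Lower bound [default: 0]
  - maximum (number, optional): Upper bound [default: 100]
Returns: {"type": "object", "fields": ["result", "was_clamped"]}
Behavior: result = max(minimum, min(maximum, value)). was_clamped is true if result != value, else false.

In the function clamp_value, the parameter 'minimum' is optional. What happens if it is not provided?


The clamp_value spec declares:
  - minimum (number, optional): Lower bound [default: 0]
It defaults to 0


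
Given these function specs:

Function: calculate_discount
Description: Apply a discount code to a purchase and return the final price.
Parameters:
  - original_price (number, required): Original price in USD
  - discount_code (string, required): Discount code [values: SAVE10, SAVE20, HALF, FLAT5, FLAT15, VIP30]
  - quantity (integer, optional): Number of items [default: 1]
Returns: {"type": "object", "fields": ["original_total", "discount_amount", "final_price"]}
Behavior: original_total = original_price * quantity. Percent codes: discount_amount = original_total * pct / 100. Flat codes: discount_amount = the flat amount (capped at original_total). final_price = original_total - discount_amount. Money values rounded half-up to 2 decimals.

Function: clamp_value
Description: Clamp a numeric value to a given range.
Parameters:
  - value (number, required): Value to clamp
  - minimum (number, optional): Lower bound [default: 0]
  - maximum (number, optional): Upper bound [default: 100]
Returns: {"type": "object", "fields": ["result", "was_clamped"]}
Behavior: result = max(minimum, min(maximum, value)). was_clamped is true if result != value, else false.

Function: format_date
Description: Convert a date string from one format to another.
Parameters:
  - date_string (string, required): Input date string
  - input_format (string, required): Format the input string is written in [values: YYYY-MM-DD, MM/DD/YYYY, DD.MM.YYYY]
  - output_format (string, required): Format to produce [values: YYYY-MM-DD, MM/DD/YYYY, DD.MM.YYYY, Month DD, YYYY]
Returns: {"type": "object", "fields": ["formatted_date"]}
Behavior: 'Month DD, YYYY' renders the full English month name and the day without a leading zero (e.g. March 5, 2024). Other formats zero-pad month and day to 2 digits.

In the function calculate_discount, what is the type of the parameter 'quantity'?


The calculate_discount spec declares:
  - quantity (integer, optional): Number of items [default: 1]
Type:
integer


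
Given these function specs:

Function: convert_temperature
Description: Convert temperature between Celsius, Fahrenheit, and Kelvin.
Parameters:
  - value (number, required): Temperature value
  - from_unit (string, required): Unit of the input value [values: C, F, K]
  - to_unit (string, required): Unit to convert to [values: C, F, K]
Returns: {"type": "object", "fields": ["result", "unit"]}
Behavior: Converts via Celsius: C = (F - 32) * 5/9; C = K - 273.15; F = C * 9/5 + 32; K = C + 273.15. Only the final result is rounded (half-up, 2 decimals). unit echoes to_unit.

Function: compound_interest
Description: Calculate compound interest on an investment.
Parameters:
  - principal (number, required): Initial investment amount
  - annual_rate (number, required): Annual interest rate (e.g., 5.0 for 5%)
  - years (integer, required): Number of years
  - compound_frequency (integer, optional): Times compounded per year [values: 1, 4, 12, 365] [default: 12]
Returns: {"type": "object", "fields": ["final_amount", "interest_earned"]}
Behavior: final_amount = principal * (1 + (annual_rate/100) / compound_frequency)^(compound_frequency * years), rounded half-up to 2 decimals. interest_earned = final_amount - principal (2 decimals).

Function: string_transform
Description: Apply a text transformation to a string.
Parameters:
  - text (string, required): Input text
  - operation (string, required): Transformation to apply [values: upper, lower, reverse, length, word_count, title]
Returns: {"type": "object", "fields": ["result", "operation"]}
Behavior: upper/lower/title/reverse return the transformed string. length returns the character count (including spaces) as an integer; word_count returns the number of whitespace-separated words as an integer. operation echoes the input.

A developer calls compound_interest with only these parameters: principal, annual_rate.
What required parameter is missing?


Required parameters: principal, annual_rate, years
Provided: principal, annual_rate
Missing: years
years


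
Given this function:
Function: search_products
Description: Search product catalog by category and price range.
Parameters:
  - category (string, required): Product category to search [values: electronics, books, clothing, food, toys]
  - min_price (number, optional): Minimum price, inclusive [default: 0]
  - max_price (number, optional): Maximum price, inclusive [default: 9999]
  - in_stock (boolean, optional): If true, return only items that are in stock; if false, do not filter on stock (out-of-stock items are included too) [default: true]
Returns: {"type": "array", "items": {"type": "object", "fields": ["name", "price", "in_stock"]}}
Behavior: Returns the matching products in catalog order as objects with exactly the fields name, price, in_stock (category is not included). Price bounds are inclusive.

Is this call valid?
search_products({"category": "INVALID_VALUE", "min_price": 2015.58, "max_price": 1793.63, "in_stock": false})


Checking parameter values...
Parameter 'category' has value 'INVALID_VALUE' not in allowed: electronics, books, clothing, food, toys
Invalid - 'category' must be one of electronics, books, clothing, food, toys


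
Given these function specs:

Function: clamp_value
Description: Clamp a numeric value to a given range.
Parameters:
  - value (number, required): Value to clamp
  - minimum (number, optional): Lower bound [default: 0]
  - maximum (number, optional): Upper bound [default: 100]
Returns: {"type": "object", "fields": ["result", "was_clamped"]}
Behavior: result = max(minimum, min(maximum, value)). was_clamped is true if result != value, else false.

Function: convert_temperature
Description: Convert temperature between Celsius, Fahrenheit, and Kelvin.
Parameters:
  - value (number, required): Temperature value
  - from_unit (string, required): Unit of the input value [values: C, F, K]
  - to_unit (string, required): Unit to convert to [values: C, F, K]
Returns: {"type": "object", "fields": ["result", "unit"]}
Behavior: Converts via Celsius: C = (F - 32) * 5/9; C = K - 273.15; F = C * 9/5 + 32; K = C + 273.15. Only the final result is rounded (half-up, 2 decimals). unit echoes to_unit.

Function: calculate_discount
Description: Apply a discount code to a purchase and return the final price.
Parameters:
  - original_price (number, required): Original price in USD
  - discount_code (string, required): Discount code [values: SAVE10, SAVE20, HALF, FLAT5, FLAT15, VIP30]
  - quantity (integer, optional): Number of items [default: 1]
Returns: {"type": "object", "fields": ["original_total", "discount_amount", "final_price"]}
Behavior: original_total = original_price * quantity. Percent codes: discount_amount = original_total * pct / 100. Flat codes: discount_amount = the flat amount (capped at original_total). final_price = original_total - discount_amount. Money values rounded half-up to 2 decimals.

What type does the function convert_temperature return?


The convert_temperature spec declares Returns: {"type": "object", "fields": ["result", "unit"]}
Type:
object


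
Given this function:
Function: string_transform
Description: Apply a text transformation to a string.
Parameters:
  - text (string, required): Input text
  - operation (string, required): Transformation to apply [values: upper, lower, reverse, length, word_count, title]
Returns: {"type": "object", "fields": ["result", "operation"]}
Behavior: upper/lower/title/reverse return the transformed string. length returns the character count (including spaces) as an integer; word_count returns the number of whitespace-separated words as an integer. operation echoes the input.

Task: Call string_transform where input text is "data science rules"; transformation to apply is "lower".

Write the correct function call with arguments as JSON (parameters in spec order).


Mapping each described value to its parameter name:
  'Input text' -> text = "data science rules"
  'Transformation to apply' -> operation = "lower"
string_transform({"text": "data science rules", "operation": "lower"})


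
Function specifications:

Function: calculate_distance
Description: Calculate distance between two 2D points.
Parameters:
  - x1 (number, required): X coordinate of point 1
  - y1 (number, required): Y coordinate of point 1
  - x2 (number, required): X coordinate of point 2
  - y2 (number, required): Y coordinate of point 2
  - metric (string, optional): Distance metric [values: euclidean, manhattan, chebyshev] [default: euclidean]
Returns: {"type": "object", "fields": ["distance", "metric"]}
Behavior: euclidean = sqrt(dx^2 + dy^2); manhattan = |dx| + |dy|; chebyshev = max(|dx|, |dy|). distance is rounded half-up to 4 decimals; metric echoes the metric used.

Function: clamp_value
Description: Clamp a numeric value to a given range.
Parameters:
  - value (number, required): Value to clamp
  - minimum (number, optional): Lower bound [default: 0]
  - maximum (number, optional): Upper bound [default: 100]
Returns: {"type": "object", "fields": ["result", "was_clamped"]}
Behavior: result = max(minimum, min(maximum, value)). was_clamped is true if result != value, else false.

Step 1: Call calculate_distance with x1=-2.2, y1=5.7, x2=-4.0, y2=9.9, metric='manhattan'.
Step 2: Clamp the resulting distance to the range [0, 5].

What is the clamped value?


Step 1: calculate_distance (manhattan)
  |dx| = |-4 - -2.2| = 1.8; |dy| = |9.9 - 5.7| = 4.2
  manhattan: 1.8 + 4.2 = 6
  Round to 4 decimals: 6.0
  -> distance = 6.0
Step 2: clamp_value(value=6.0, minimum=0, maximum=5)
  result = max(0, min(5, 6.0)) = max(0, 5) = 5
  was_clamped = (5 != 6.0) = true
  -> result = 5
5


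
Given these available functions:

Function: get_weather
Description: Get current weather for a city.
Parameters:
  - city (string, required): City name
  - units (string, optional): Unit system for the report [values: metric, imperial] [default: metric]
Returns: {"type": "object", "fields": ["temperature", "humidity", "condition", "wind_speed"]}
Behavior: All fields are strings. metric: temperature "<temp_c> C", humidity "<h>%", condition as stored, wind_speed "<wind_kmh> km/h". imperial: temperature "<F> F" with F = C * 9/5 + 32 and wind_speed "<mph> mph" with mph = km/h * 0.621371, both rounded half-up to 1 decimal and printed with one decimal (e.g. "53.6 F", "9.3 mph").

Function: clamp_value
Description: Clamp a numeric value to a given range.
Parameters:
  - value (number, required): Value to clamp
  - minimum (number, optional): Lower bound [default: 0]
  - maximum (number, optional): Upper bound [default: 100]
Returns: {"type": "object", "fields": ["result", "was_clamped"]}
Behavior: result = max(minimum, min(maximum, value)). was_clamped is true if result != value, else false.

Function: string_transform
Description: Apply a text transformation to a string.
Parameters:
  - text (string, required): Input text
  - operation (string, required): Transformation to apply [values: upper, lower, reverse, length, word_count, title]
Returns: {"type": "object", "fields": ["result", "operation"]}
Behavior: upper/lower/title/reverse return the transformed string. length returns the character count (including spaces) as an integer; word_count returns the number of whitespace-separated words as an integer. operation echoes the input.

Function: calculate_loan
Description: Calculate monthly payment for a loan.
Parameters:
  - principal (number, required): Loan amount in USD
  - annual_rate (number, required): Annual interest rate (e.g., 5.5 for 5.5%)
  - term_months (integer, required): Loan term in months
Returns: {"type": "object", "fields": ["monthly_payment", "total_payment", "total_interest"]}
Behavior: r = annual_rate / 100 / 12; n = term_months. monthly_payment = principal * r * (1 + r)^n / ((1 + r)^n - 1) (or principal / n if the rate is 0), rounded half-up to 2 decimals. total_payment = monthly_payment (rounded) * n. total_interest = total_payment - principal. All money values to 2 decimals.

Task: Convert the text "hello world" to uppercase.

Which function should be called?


The task needs a function whose description is: Apply a text transformation to a string.
string_transform


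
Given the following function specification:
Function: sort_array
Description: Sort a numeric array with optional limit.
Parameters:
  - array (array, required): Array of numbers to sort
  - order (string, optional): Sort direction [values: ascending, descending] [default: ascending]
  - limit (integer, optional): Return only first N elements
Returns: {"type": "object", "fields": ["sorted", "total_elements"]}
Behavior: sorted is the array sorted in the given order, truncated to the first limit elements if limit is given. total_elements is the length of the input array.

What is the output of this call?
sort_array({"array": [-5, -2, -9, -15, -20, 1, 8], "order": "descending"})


sorted descending: [8, 1, -2, -5, -9, -15, -20]
total_elements = len(input) = 7
Output:
{"sorted": [8, 1, -2, -5, -9, -15, -20], "total_elements": 7}


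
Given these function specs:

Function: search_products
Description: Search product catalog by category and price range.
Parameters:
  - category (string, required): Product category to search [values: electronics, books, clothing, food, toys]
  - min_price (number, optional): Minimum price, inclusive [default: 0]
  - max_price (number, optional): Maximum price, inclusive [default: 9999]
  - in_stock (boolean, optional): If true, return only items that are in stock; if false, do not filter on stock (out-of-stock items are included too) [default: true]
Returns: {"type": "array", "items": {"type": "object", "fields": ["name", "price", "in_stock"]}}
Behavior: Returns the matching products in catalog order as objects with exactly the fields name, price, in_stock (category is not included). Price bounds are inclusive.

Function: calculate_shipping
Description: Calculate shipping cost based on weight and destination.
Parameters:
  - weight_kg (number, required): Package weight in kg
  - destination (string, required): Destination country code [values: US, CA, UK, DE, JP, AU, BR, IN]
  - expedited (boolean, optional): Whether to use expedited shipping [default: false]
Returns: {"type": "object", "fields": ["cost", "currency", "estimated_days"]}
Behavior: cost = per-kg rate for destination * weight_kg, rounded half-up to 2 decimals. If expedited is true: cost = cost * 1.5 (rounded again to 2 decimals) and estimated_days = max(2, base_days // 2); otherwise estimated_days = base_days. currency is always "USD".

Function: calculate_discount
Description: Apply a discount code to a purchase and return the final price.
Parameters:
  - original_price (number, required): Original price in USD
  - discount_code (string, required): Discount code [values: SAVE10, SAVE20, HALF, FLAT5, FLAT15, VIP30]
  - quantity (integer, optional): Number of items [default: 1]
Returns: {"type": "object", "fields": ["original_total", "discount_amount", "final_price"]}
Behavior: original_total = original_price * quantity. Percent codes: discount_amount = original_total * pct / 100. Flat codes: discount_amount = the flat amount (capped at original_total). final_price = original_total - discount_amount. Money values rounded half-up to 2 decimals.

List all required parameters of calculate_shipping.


Parameters of calculate_shipping and their required/optional flag:
  weight_kg: required
  destination: required
  expedited: optional
destination, weight_kg


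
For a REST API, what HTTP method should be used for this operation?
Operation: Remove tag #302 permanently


GET = read, POST = create, PUT = update/replace, DELETE = remove
This operation is a removal.
DELETE


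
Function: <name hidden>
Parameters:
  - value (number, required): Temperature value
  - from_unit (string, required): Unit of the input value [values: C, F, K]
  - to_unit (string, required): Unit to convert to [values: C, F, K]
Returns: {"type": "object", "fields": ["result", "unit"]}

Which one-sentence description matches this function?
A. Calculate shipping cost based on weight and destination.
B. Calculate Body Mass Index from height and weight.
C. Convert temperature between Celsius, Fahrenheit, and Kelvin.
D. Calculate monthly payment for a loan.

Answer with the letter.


Parameters value, from_unit, to_unit and return ["result", "unit"] fit: Convert temperature between Celsius, Fahrenheit, and Kelvin.
C


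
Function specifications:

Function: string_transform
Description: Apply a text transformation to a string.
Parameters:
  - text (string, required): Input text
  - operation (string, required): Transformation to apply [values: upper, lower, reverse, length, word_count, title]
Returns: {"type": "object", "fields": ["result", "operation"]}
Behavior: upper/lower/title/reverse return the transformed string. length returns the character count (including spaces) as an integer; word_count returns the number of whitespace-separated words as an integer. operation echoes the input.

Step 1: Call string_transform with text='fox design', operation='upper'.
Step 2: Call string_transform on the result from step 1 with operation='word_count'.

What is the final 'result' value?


Step 1: string_transform(text='fox design', operation='upper')
  -> result = 'FOX DESIGN'
Step 2: string_transform(text='FOX DESIGN', operation='word_count')
  words: FOX, DESIGN -> 2
  -> result = 2
2


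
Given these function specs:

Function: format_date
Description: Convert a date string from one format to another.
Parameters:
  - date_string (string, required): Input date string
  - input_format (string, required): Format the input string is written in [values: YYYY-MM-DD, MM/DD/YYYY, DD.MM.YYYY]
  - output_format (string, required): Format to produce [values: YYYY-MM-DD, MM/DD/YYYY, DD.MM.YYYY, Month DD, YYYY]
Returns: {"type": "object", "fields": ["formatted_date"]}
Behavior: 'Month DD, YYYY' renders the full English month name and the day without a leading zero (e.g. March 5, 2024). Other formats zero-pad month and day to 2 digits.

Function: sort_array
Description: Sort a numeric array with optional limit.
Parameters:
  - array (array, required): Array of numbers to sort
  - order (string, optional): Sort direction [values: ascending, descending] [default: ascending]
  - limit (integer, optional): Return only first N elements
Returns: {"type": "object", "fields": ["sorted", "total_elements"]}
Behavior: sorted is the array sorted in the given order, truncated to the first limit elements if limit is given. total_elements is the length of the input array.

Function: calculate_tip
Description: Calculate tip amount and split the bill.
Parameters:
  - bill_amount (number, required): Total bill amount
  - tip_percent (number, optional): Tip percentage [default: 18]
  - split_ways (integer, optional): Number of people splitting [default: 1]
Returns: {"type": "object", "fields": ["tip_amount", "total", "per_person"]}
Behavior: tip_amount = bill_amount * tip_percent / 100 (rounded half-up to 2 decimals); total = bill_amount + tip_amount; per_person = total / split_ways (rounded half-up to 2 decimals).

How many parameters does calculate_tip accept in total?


Parameters of calculate_tip: bill_amount (required), tip_percent (optional), split_ways (optional)
Total:
3


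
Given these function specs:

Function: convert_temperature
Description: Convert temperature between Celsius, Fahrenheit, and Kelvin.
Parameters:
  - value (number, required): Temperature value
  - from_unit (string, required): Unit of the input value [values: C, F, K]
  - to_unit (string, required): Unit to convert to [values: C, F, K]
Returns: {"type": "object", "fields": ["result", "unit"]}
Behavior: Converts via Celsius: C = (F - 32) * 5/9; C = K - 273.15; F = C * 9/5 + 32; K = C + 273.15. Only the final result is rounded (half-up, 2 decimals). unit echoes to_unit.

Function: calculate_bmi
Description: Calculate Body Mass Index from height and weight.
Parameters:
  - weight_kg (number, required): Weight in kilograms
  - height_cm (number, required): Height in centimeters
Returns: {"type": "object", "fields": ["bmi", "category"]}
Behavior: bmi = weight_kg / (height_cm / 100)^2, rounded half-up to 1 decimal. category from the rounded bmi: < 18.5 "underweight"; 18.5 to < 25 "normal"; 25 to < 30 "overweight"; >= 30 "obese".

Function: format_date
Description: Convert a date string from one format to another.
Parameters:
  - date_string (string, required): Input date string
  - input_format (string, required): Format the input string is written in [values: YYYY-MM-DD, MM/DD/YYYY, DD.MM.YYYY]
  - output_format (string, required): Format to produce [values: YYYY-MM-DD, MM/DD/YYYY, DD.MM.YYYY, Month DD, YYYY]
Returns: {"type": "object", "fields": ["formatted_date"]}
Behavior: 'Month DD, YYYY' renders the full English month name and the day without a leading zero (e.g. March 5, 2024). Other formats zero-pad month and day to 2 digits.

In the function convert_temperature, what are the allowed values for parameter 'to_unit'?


The convert_temperature spec declares:
  - to_unit (string, required): Unit to convert to [values: C, F, K]
Allowed values:
C, F, K
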